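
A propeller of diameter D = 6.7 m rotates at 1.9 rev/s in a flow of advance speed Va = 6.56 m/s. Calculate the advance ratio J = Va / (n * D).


Formula: J = Va / (n * D)
Step 1 — n * D = 1.9 * 6.7 = 12.73
Step 2 — J = 6.56 / 12.73 ≈ 0.51532 (5 s.f.)

0.51532


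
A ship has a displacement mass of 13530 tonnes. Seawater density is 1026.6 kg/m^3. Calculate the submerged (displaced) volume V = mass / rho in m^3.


Formula: V = mass / rho
Step 1 — convert tonnes to kg: 13530 t * 1000 = 13530000 kg
Step 2 — V = 13530000 / 1026.6 ≈ 13179 m^3 (5 s.f.)

13179 m^3


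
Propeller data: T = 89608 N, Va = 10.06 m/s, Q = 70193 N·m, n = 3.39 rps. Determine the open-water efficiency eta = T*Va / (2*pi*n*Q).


Formula: eta = T * Va / (2 * pi * n * Q)
Step 1 — numerator = T * Va = 89608 * 10.06 = 901456.48
Step 2 — 2 * pi * n = 2 * pi * 3.39 = 21.299998
Step 3 — denominator = 21.299998 * 70193 = 1495110.76
Step 4 — eta = 901456.48 / 1495110.76 ≈ 0.60294 (5 s.f.)

0.60294


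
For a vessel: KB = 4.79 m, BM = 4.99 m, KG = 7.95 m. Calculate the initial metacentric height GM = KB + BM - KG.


Formula: GM = KB + BM - KG
Step 1 — KM = KB + BM = 4.79 + 4.99 = 9.78 m
Step 2 — GM = KM - KG = 9.78 - 7.95 = 1.83 m

1.83 m


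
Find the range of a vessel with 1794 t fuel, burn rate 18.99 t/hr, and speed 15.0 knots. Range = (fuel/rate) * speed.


Formula: endurance = fuel / rate; range = endurance * speed
Step 1 — endurance = 1794 / 18.99 = 94.4708 hours
Step 2 — range = 94.4708 * 15.0 ≈ 1417.1 nautical miles (5 s.f.)

1417.1 NM


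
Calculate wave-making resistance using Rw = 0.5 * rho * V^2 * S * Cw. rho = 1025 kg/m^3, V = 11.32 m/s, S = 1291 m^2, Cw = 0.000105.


Formula: Rw = 0.5 * rho * V^2 * S * Cw
Step 1 — V^2 = 11.32^2 = 128.1424
Step 2 — 0.5 * rho * V^2 = 0.5 * 1025 * 128.1424 = 65672.98
Step 3 — Rw = 65672.98 * 1291 * 0.000105 ≈ 8902.3 N (5 s.f.)

8902.3 N


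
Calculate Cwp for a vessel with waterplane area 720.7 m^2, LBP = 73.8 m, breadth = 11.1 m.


Formula: Cwp = Aw / (L * B)
Step 1 — L * B = 73.8 * 11.1 = 819.18 m^2
Step 2 — Cwp = 720.7 / 819.18 ≈ 0.87978 (5 s.f.)

0.87978


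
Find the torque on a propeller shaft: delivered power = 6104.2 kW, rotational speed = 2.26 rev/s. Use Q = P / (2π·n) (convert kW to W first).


Formula: Q = P_W / (2 * pi * n)
Step 1 — P_W = 6104.2 kW * 1000 = 6104200.0 W
Step 2 — 2 * pi * n = 2 * pi * 2.26 = 14.199999
Step 3 — Q = 6104200.0 / 14.199999 ≈ 429870 N·m (5 s.f.)

429870 N·m


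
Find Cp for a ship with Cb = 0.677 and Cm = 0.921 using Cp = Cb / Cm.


Formula: Cp = Cb / Cm
Substituting: Cp = 0.677 / 0.921
Result: Cp ≈ 0.73507 (5 s.f.)

0.73507


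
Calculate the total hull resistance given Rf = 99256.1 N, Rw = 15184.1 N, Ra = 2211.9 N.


Formula: Rt = Rf + Rw + Ra
Substituting: Rt = 99256.1 + 15184.1 + 2211.9
Result: Rt = 116652.1 N

116652.1 N


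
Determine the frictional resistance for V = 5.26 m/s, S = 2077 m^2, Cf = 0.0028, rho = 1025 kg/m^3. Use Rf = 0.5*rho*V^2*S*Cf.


Formula: Rf = 0.5 * rho * V^2 * S * Cf
Step 1 — V^2 = 5.26^2 = 27.6676
Step 2 — 0.5 * rho * V^2 = 0.5 * 1025 * 27.6676 = 14179.645
Step 3 — Rf = 14179.645 * 2077 * 0.0028 ≈ 82463 N (5 s.f.)

82463 N


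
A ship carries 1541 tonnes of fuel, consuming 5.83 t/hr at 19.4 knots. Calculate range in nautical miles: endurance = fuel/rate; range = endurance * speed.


Formula: endurance = fuel / rate; range = endurance * speed
Step 1 — endurance = 1541 / 5.83 = 264.3225 hours
Step 2 — range = 264.3225 * 19.4 ≈ 5127.9 nautical miles (5 s.f.)

5127.9 NM


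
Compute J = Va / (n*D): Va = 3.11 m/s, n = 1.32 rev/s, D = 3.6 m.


Formula: J = Va / (n * D)
Step 1 — n * D = 1.32 * 3.6 = 4.752
Step 2 — J = 3.11 / 4.752 ≈ 0.65446 (5 s.f.)

0.65446


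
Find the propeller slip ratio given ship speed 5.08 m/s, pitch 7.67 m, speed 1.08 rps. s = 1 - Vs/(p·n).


Formula: s = 1 - Vs / (p * n)
Step 1 — p * n = 7.67 * 1.08 = 8.2836
Step 2 — Vs / (p*n) = 5.08 / 8.2836 = 0.61326 (6 d.p.)
Step 3 — s = 1 - 0.61326 = 0.38674

0.38674


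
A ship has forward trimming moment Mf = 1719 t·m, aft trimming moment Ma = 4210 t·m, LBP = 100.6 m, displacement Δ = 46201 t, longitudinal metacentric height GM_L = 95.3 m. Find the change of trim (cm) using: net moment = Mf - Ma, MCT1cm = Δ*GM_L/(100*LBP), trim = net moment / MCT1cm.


Formula: net trimming moment = Mf - Ma; MCT1cm = Δ*GM_L/(100*LBP); trim = net moment / MCT1cm
Step 1 — net trimming moment = 1719 - 4210 = -2491 t·m
Step 2 — MCT1cm = 46201 * 95.3 / (100 * 100.6) = 437.6695 t·m/cm
Step 3 — trim = -2491 / 437.6695 ≈ -5.6915 cm (5 s.f.)

-5.6915 cm


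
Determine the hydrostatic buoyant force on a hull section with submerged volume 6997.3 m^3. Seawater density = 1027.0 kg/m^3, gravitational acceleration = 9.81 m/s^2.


Formula: Fb = rho * g * V
Substituting: Fb = 1027.0 * 9.81 * 6997.3
Intermediate: 1027.0 * 9.81 = 10074.87
Result: Fb = 10074.87 * 6997.3 ≈ 70497000 N (5 s.f.)

70497000 N


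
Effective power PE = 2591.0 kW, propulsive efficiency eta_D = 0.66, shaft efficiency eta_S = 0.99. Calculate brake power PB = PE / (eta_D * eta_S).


Formula: PB = PE / (eta_D * eta_S)
Step 1 — combined efficiency = eta_D * eta_S = 0.66 * 0.99 = 0.6534
Step 2 — PB = 2591.0 / 0.6534 ≈ 3965.4 kW (5 s.f.)

3965.4 kW


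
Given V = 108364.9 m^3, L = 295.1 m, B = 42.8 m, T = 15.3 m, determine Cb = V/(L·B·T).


Formula: Cb = V / (L * B * T)
Step 1 — L * B * T = 295.1 * 42.8 * 15.3 = 193243.284 m^3
Step 2 — Cb = 108364.9 / 193243.284 ≈ 0.56077 (5 s.f.)

0.56077


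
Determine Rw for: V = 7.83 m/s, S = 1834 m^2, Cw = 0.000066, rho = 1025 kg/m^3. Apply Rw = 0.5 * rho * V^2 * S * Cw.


Formula: Rw = 0.5 * rho * V^2 * S * Cw
Step 1 — V^2 = 7.83^2 = 61.3089
Step 2 — 0.5 * rho * V^2 = 0.5 * 1025 * 61.3089 = 31420.81125
Step 3 — Rw = 31420.81125 * 1834 * 0.000066 ≈ 3803.3 N (5 s.f.)

3803.3 N


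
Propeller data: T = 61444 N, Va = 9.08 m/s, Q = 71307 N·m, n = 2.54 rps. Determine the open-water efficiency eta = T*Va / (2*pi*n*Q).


Formula: eta = T * Va / (2 * pi * n * Q)
Step 1 — numerator = T * Va = 61444 * 9.08 = 557911.52
Step 2 — 2 * pi * n = 2 * pi * 2.54 = 15.959291
Step 3 — denominator = 15.959291 * 71307 = 1138009.16
Step 4 — eta = 557911.52 / 1138009.16 ≈ 0.49025 (5 s.f.)

0.49025


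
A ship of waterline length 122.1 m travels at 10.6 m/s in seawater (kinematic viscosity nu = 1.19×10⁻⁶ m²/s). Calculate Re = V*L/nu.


Formula: Re = V * L / nu
Step 1 — V * L = 10.6 * 122.1 = 1294.26 m^2/s
Step 2 — Re = 1294.26 / 1.19e-6 = 1.09e+09

1.09e+09


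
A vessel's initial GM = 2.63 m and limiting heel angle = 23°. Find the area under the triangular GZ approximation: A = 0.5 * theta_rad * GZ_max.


Formula: GZ_max = GM * sin(theta); Area = 0.5 * theta_rad * GZ_max
Step 1 — GZ_max = 2.63 * sin(23°) = 2.63 * 0.390731 = 1.027623 m
Step 2 — theta_rad = 23 * pi/180 = 0.401426 rad
Step 3 — Area = 0.5 * 0.401426 * 1.027623 ≈ 0.20626 m·rad (5 s.f.)

0.20626 m·rad


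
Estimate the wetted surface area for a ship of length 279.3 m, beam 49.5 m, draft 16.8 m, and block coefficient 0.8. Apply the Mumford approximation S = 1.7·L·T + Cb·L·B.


Formula: S = 1.7*L*T + V/T with V = Cb*L*B*T, i.e. S = L * (1.7*T + Cb*B)
Step 1 — 1.7*T = 1.7 * 16.8 = 28.56 m
Step 2 — Cb*B = 0.8 * 49.5 = 39.6 m
Step 3 — 1.7*T + Cb*B = 28.56 + 39.6 = 68.16 m
Step 4 — S = 279.3 * 68.16 ≈ 19037 m^2 (5 s.f.)

19037 m^2


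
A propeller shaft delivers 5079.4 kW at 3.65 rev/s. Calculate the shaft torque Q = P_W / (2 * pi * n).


Formula: Q = P_W / (2 * pi * n)
Step 1 — P_W = 5079.4 kW * 1000 = 5079400.0 W
Step 2 — 2 * pi * n = 2 * pi * 3.65 = 22.933626
Step 3 — Q = 5079400.0 / 22.933626 ≈ 221480 N·m (5 s.f.)

221480 N·m


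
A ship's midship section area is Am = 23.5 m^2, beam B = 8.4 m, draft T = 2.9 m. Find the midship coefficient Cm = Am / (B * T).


Formula: Cm = Am / (B * T)
Step 1 — B * T = 8.4 * 2.9 = 24.36 m^2
Step 2 — Cm = 23.5 / 24.36 ≈ 0.96470 (5 s.f.)

0.96470


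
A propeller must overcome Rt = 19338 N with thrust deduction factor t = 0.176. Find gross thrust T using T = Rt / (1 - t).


Formula: T = Rt / (1 - t)
Step 1 — (1 - t) = 1 - 0.176 = 0.824
Step 2 — T = 19338 / 0.824 ≈ 23468 N (5 s.f.)

23468 N


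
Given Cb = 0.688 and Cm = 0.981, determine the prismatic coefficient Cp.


Formula: Cp = Cb / Cm
Substituting: Cp = 0.688 / 0.981
Result: Cp ≈ 0.70133 (5 s.f.)

0.70133


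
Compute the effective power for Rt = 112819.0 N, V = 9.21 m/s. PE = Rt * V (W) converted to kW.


Formula: PE = Rt * V / 1000 (kW)
Step 1 — PE (W) = 112819.0 * 9.21 = 1039062.99 W
Step 2 — PE (kW) = 1039062.99 / 1000 ≈ 1039.1 kW (5 s.f.)

1039.1 kW


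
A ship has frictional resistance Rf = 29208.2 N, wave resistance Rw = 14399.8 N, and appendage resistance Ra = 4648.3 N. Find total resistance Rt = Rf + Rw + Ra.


Formula: Rt = Rf + Rw + Ra
Substituting: Rt = 29208.2 + 14399.8 + 4648.3
Result: Rt = 48256.3 N

48256.3 N


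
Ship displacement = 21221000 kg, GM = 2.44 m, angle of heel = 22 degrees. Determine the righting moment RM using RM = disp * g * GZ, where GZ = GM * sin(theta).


Formula: GZ = GM * sin(theta); RM = disp * g * GZ
Step 1 — GZ = 2.44 * sin(22°) = 2.44 * 0.374607 = 0.914041 m
Step 2 — RM = 21221000 * 9.81 * 0.914041 ≈ 190280000 N·m (5 s.f.)

190280000 N·m


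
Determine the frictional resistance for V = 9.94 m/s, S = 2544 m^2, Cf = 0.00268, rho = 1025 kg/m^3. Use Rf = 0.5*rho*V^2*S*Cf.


Formula: Rf = 0.5 * rho * V^2 * S * Cf
Step 1 — V^2 = 9.94^2 = 98.8036
Step 2 — 0.5 * rho * V^2 = 0.5 * 1025 * 98.8036 = 50636.845
Step 3 — Rf = 50636.845 * 2544 * 0.00268 ≈ 345240 N (5 s.f.)

345240 N


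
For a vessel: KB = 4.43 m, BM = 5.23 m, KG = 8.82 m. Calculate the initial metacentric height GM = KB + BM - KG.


Formula: GM = KB + BM - KG
Step 1 — KM = KB + BM = 4.43 + 5.23 = 9.66 m
Step 2 — GM = KM - KG = 9.66 - 8.82 = 0.84 m

0.84 m


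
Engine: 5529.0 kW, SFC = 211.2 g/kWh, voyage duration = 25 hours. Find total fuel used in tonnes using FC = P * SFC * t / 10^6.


Formula: FC (tonnes) = P * SFC * t / 1,000,000
Step 1 — P * SFC * t = 5529.0 * 211.2 * 25 = 29193120.0 g
Step 2 — FC (tonnes) = 29193120.0 / 1,000,000 ≈ 29.193 tonnes (5 s.f.)

29.193 tonnes


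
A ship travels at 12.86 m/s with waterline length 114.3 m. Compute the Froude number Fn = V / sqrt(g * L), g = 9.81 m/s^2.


Formula: Fn = V / sqrt(g * L)
Step 1 — g * L = 9.81 * 114.3 = 1121.283
Step 2 — sqrt(g * L) = sqrt(1121.283) = 33.485564
Step 3 — Fn = 12.86 / 33.485564 ≈ 0.38405 (5 s.f.)

0.38405


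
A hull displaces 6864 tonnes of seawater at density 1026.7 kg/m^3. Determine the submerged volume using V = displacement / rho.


Formula: V = mass / rho
Step 1 — convert tonnes to kg: 6864 t * 1000 = 6864000 kg
Step 2 — V = 6864000 / 1026.7 ≈ 6685.5 m^3 (5 s.f.)

6685.5 m^3


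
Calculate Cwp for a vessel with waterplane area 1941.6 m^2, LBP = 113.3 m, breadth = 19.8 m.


Formula: Cwp = Aw / (L * B)
Step 1 — L * B = 113.3 * 19.8 = 2243.34 m^2
Step 2 — Cwp = 1941.6 / 2243.34 ≈ 0.86550 (5 s.f.)

0.86550


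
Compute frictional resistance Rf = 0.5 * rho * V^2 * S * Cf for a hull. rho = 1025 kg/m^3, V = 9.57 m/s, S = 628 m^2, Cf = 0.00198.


Formula: Rf = 0.5 * rho * V^2 * S * Cf
Step 1 — V^2 = 9.57^2 = 91.5849
Step 2 — 0.5 * rho * V^2 = 0.5 * 1025 * 91.5849 = 46937.26125
Step 3 — Rf = 46937.26125 * 628 * 0.00198 ≈ 58364 N (5 s.f.)

58364 N


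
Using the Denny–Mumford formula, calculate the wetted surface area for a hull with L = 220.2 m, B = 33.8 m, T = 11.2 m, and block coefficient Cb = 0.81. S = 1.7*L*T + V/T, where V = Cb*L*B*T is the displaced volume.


Formula: S = 1.7*L*T + V/T with V = Cb*L*B*T, i.e. S = L * (1.7*T + Cb*B)
Step 1 — 1.7*T = 1.7 * 11.2 = 19.04 m
Step 2 — Cb*B = 0.81 * 33.8 = 27.378 m
Step 3 — 1.7*T + Cb*B = 19.04 + 27.378 = 46.418 m
Step 4 — S = 220.2 * 46.418 ≈ 10221 m^2 (5 s.f.)

10221 m^2


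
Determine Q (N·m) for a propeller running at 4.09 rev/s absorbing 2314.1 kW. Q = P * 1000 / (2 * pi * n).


Formula: Q = P_W / (2 * pi * n)
Step 1 — P_W = 2314.1 kW * 1000 = 2314100.0 W
Step 2 — 2 * pi * n = 2 * pi * 4.09 = 25.698228
Step 3 — Q = 2314100.0 / 25.698228 ≈ 90049 N·m (5 s.f.)

90049 N·m


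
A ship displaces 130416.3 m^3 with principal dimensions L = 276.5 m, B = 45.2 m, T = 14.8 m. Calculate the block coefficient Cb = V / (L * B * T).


Formula: Cb = V / (L * B * T)
Step 1 — L * B * T = 276.5 * 45.2 * 14.8 = 184967.44 m^3
Step 2 — Cb = 130416.3 / 184967.44 ≈ 0.70508 (5 s.f.)

0.70508


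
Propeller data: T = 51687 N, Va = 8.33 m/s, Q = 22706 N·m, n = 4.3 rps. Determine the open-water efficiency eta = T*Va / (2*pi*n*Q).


Formula: eta = T * Va / (2 * pi * n * Q)
Step 1 — numerator = T * Va = 51687 * 8.33 = 430552.71
Step 2 — 2 * pi * n = 2 * pi * 4.3 = 27.017697
Step 3 — denominator = 27.017697 * 22706 = 613463.83
Step 4 — eta = 430552.71 / 613463.83 ≈ 0.70184 (5 s.f.)

0.70184


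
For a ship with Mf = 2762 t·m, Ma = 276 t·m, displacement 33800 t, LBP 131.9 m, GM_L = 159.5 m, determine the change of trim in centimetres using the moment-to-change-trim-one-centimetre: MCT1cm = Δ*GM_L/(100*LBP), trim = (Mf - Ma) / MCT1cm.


Formula: net trimming moment = Mf - Ma; MCT1cm = Δ*GM_L/(100*LBP); trim = net moment / MCT1cm
Step 1 — net trimming moment = 2762 - 276 = 2486 t·m
Step 2 — MCT1cm = 33800 * 159.5 / (100 * 131.9) = 408.7263 t·m/cm
Step 3 — trim = 2486 / 408.7263 ≈ 6.0823 cm (5 s.f.)

6.0823 cm


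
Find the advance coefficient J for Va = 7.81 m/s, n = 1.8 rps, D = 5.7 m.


Formula: J = Va / (n * D)
Step 1 — n * D = 1.8 * 5.7 = 10.26
Step 2 — J = 7.81 / 10.26 ≈ 0.76121 (5 s.f.)

0.76121


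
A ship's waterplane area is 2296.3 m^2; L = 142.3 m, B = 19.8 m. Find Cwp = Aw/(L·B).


Formula: Cwp = Aw / (L * B)
Step 1 — L * B = 142.3 * 19.8 = 2817.54 m^2
Step 2 — Cwp = 2296.3 / 2817.54 ≈ 0.81500 (5 s.f.)

0.81500


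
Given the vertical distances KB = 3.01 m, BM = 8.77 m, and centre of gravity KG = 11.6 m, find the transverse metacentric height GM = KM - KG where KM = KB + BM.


Formula: GM = KB + BM - KG
Step 1 — KM = KB + BM = 3.01 + 8.77 = 11.78 m
Step 2 — GM = KM - KG = 11.78 - 11.6 = 0.18 m

0.18 m


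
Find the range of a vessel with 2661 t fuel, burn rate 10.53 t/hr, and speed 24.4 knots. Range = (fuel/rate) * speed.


Formula: endurance = fuel / rate; range = endurance * speed
Step 1 — endurance = 2661 / 10.53 = 252.7066 hours
Step 2 — range = 252.7066 * 24.4 ≈ 6166.0 nautical miles (5 s.f.)

6166.0 NM


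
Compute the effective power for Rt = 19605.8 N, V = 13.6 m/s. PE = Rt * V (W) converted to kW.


Formula: PE = Rt * V / 1000 (kW)
Step 1 — PE (W) = 19605.8 * 13.6 = 266638.88 W
Step 2 — PE (kW) = 266638.88 / 1000 ≈ 266.64 kW (5 s.f.)

266.64 kW


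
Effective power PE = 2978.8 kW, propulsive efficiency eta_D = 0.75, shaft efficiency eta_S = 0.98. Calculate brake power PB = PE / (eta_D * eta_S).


Formula: PB = PE / (eta_D * eta_S)
Step 1 — combined efficiency = eta_D * eta_S = 0.75 * 0.98 = 0.735
Step 2 — PB = 2978.8 / 0.735 ≈ 4052.8 kW (5 s.f.)

4052.8 kW


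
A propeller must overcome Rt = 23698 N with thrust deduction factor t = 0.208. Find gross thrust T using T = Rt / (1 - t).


Formula: T = Rt / (1 - t)
Step 1 — (1 - t) = 1 - 0.208 = 0.792
Step 2 — T = 23698 / 0.792 ≈ 29922 N (5 s.f.)

29922 N


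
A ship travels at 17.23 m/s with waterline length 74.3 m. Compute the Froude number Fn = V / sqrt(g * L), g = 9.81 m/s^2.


Formula: Fn = V / sqrt(g * L)
Step 1 — g * L = 9.81 * 74.3 = 728.883
Step 2 — sqrt(g * L) = sqrt(728.883) = 26.997833
Step 3 — Fn = 17.23 / 26.997833 ≈ 0.63820 (5 s.f.)

0.63820


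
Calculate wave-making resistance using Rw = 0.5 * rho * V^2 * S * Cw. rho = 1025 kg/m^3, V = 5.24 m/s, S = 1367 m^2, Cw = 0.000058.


Formula: Rw = 0.5 * rho * V^2 * S * Cw
Step 1 — V^2 = 5.24^2 = 27.4576
Step 2 — 0.5 * rho * V^2 = 0.5 * 1025 * 27.4576 = 14072.02
Step 3 — Rw = 14072.02 * 1367 * 0.000058 ≈ 1115.7 N (5 s.f.)

1115.7 N


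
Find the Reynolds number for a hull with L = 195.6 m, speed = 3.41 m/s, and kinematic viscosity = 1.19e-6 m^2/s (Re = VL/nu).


Formula: Re = V * L / nu
Step 1 — V * L = 3.41 * 195.6 = 666.996 m^2/s
Step 2 — Re = 666.996 / 1.19e-6 = 5.61e+08

5.61e+08


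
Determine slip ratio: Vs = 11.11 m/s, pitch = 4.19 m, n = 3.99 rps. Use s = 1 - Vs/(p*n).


Formula: s = 1 - Vs / (p * n)
Step 1 — p * n = 4.19 * 3.99 = 16.7181
Step 2 — Vs / (p*n) = 11.11 / 16.7181 = 0.664549 (6 d.p.)
Step 3 — s = 1 - 0.664549 = 0.335451

0.335451


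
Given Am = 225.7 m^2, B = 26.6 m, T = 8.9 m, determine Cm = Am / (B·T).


Formula: Cm = Am / (B * T)
Step 1 — B * T = 26.6 * 8.9 = 236.74 m^2
Step 2 — Cm = 225.7 / 236.74 ≈ 0.95337 (5 s.f.)

0.95337


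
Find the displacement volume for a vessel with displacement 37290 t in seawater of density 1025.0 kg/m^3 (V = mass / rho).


Formula: V = mass / rho
Step 1 — convert tonnes to kg: 37290 t * 1000 = 37290000 kg
Step 2 — V = 37290000 / 1025.0 ≈ 36380 m^3 (5 s.f.)

36380 m^3


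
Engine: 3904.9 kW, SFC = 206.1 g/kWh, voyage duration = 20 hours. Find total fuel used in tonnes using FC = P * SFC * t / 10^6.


Formula: FC (tonnes) = P * SFC * t / 1,000,000
Step 1 — P * SFC * t = 3904.9 * 206.1 * 20 = 16095997.8 g
Step 2 — FC (tonnes) = 16095997.8 / 1,000,000 ≈ 16.096 tonnes (5 s.f.)

16.096 tonnes


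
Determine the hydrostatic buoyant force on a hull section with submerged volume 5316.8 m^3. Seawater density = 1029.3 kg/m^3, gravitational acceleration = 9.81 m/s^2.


Formula: Fb = rho * g * V
Substituting: Fb = 1029.3 * 9.81 * 5316.8
Intermediate: 1029.3 * 9.81 = 10097.433
Result: Fb = 10097.433 * 5316.8 ≈ 53686000 N (5 s.f.)

53686000 N


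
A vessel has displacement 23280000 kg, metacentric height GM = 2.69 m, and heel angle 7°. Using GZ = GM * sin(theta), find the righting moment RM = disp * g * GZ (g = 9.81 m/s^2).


Formula: GZ = GM * sin(theta); RM = disp * g * GZ
Step 1 — GZ = 2.69 * sin(7°) = 2.69 * 0.121869 = 0.327828 m
Step 2 — RM = 23280000 * 9.81 * 0.327828 ≈ 74868000 N·m (5 s.f.)

74868000 N·m


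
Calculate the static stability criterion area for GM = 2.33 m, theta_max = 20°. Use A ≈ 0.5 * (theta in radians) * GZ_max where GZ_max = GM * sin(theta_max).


Formula: GZ_max = GM * sin(theta); Area = 0.5 * theta_rad * GZ_max
Step 1 — GZ_max = 2.33 * sin(20°) = 2.33 * 0.34202 = 0.796907 m
Step 2 — theta_rad = 20 * pi/180 = 0.349066 rad
Step 3 — Area = 0.5 * 0.349066 * 0.796907 ≈ 0.13909 m·rad (5 s.f.)

0.13909 m·rad


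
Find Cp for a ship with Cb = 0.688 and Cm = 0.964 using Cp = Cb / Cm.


Formula: Cp = Cb / Cm
Substituting: Cp = 0.688 / 0.964
Result: Cp ≈ 0.71369 (5 s.f.)

0.71369


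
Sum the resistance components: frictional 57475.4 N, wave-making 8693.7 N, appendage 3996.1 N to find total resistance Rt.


Formula: Rt = Rf + Rw + Ra
Substituting: Rt = 57475.4 + 8693.7 + 3996.1
Result: Rt = 70165.2 N

70165.2 N


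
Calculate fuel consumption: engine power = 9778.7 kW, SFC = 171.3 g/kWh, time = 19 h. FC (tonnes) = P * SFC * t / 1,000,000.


Formula: FC (tonnes) = P * SFC * t / 1,000,000
Step 1 — P * SFC * t = 9778.7 * 171.3 * 19 = 31826734.89 g
Step 2 — FC (tonnes) = 31826734.89 / 1,000,000 ≈ 31.827 tonnes (5 s.f.)

31.827 tonnes


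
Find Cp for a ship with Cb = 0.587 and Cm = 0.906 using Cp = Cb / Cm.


Formula: Cp = Cb / Cm
Substituting: Cp = 0.587 / 0.906
Result: Cp ≈ 0.64790 (5 s.f.)

0.64790


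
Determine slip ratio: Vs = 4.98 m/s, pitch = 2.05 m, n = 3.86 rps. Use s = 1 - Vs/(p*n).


Formula: s = 1 - Vs / (p * n)
Step 1 — p * n = 2.05 * 3.86 = 7.913
Step 2 — Vs / (p*n) = 4.98 / 7.913 = 0.629344 (6 d.p.)
Step 3 — s = 1 - 0.629344 = 0.370656

0.370656


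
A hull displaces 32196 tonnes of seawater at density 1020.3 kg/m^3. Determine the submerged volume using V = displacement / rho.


Formula: V = mass / rho
Step 1 — convert tonnes to kg: 32196 t * 1000 = 32196000 kg
Step 2 — V = 32196000 / 1020.3 ≈ 31555 m^3 (5 s.f.)

31555 m^3


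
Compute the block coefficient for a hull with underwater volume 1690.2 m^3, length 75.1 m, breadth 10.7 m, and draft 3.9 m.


Formula: Cb = V / (L * B * T)
Step 1 — L * B * T = 75.1 * 10.7 * 3.9 = 3133.923 m^3
Step 2 — Cb = 1690.2 / 3133.923 ≈ 0.53932 (5 s.f.)

0.53932


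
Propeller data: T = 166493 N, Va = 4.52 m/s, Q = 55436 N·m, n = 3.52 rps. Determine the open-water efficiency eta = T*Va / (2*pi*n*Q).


Formula: eta = T * Va / (2 * pi * n * Q)
Step 1 — numerator = T * Va = 166493 * 4.52 = 752548.36
Step 2 — 2 * pi * n = 2 * pi * 3.52 = 22.116812
Step 3 — denominator = 22.116812 * 55436 = 1226067.59
Step 4 — eta = 752548.36 / 1226067.59 ≈ 0.61379 (5 s.f.)

0.61379


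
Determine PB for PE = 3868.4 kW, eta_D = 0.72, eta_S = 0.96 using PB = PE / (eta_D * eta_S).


Formula: PB = PE / (eta_D * eta_S)
Step 1 — combined efficiency = eta_D * eta_S = 0.72 * 0.96 = 0.6912
Step 2 — PB = 3868.4 / 0.6912 ≈ 5596.6 kW (5 s.f.)

5596.6 kW


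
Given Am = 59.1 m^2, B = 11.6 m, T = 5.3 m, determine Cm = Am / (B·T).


Formula: Cm = Am / (B * T)
Step 1 — B * T = 11.6 * 5.3 = 61.48 m^2
Step 2 — Cm = 59.1 / 61.48 ≈ 0.96129 (5 s.f.)

0.96129


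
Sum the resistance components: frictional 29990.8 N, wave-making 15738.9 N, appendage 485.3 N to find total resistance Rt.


Formula: Rt = Rf + Rw + Ra
Substituting: Rt = 29990.8 + 15738.9 + 485.3
Result: Rt = 46215.0 N

46215.0 N


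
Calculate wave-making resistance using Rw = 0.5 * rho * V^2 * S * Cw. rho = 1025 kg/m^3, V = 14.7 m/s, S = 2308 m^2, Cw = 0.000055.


Formula: Rw = 0.5 * rho * V^2 * S * Cw
Step 1 — V^2 = 14.7^2 = 216.09
Step 2 — 0.5 * rho * V^2 = 0.5 * 1025 * 216.09 = 110746.125
Step 3 — Rw = 110746.125 * 2308 * 0.000055 ≈ 14058 N (5 s.f.)

14058 N


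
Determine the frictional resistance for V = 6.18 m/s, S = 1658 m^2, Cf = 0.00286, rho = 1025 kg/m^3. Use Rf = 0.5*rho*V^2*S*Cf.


Formula: Rf = 0.5 * rho * V^2 * S * Cf
Step 1 — V^2 = 6.18^2 = 38.1924
Step 2 — 0.5 * rho * V^2 = 0.5 * 1025 * 38.1924 = 19573.605
Step 3 — Rf = 19573.605 * 1658 * 0.00286 ≈ 92816 N (5 s.f.)

92816 N


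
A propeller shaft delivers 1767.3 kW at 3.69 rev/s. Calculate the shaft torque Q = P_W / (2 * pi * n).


Formula: Q = P_W / (2 * pi * n)
Step 1 — P_W = 1767.3 kW * 1000 = 1767300.0 W
Step 2 — 2 * pi * n = 2 * pi * 3.69 = 23.184954
Step 3 — Q = 1767300.0 / 23.184954 ≈ 76226 N·m (5 s.f.)

76226 N·m


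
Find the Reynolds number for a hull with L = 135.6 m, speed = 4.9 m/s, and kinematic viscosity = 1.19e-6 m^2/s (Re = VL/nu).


Formula: Re = V * L / nu
Step 1 — V * L = 4.9 * 135.6 = 664.44 m^2/s
Step 2 — Re = 664.44 / 1.19e-6 = 5.58e+08

5.58e+08


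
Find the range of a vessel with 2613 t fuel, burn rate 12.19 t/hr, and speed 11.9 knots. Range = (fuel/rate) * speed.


Formula: endurance = fuel / rate; range = endurance * speed
Step 1 — endurance = 2613 / 12.19 = 214.356 hours
Step 2 — range = 214.356 * 11.9 ≈ 2550.8 nautical miles (5 s.f.)

2550.8 NM


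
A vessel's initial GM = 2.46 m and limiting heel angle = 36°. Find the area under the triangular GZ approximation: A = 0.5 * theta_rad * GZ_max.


Formula: GZ_max = GM * sin(theta); Area = 0.5 * theta_rad * GZ_max
Step 1 — GZ_max = 2.46 * sin(36°) = 2.46 * 0.587785 = 1.445951 m
Step 2 — theta_rad = 36 * pi/180 = 0.628319 rad
Step 3 — Area = 0.5 * 0.628319 * 1.445951 ≈ 0.45426 m·rad (5 s.f.)

0.45426 m·rad


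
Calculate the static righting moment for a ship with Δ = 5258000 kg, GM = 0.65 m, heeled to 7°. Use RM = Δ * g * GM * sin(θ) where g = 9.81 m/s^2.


Formula: GZ = GM * sin(theta); RM = disp * g * GZ
Step 1 — GZ = 0.65 * sin(7°) = 0.65 * 0.121869 = 0.079215 m
Step 2 — RM = 5258000 * 9.81 * 0.079215 ≈ 4086000 N·m (5 s.f.)

4086000 N·m


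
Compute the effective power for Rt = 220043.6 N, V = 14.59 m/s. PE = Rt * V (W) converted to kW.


Formula: PE = Rt * V / 1000 (kW)
Step 1 — PE (W) = 220043.6 * 14.59 = 3210436.124 W
Step 2 — PE (kW) = 3210436.124 / 1000 ≈ 3210.4 kW (5 s.f.)

3210.4 kW


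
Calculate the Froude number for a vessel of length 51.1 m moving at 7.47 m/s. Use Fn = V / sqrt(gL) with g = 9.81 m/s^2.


Formula: Fn = V / sqrt(g * L)
Step 1 — g * L = 9.81 * 51.1 = 501.291
Step 2 — sqrt(g * L) = sqrt(501.291) = 22.389529
Step 3 — Fn = 7.47 / 22.389529 ≈ 0.33364 (5 s.f.)

0.33364


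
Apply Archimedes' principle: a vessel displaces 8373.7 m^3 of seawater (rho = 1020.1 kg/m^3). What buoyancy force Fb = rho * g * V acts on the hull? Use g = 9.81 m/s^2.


Formula: Fb = rho * g * V
Substituting: Fb = 1020.1 * 9.81 * 8373.7
Intermediate: 1020.1 * 9.81 = 10007.181
Result: Fb = 10007.181 * 8373.7 ≈ 83797000 N (5 s.f.)

83797000 N


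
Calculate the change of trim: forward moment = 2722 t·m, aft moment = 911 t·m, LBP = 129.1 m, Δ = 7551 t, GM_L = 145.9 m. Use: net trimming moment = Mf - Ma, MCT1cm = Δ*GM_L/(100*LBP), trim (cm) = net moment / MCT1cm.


Formula: net trimming moment = Mf - Ma; MCT1cm = Δ*GM_L/(100*LBP); trim = net moment / MCT1cm
Step 1 — net trimming moment = 2722 - 911 = 1811 t·m
Step 2 — MCT1cm = 7551 * 145.9 / (100 * 129.1) = 85.3362 t·m/cm
Step 3 — trim = 1811 / 85.3362 ≈ 21.222 cm (5 s.f.)

21.222 cm


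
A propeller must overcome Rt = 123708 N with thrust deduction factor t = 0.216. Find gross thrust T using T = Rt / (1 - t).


Formula: T = Rt / (1 - t)
Step 1 — (1 - t) = 1 - 0.216 = 0.784
Step 2 — T = 123708 / 0.784 ≈ 157790 N (5 s.f.)

157790 N


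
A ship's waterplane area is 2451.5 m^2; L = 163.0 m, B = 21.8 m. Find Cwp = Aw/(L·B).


Formula: Cwp = Aw / (L * B)
Step 1 — L * B = 163.0 * 21.8 = 3553.4 m^2
Step 2 — Cwp = 2451.5 / 3553.4 ≈ 0.68990 (5 s.f.)

0.68990


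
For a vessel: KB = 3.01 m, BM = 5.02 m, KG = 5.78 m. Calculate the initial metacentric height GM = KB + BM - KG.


Formula: GM = KB + BM - KG
Step 1 — KM = KB + BM = 3.01 + 5.02 = 8.03 m
Step 2 — GM = KM - KG = 8.03 - 5.78 = 2.25 m

2.25 m


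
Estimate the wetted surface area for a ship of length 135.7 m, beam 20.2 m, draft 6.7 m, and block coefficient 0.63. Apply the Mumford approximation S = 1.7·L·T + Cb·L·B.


Formula: S = 1.7*L*T + V/T with V = Cb*L*B*T, i.e. S = L * (1.7*T + Cb*B)
Step 1 — 1.7*T = 1.7 * 6.7 = 11.39 m
Step 2 — Cb*B = 0.63 * 20.2 = 12.726 m
Step 3 — 1.7*T + Cb*B = 11.39 + 12.726 = 24.116 m
Step 4 — S = 135.7 * 24.116 ≈ 3272.5 m^2 (5 s.f.)

3272.5 m^2


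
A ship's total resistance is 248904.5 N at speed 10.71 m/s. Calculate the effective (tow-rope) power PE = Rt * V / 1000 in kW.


Formula: PE = Rt * V / 1000 (kW)
Step 1 — PE (W) = 248904.5 * 10.71 = 2665767.195 W
Step 2 — PE (kW) = 2665767.195 / 1000 ≈ 2665.8 kW (5 s.f.)

2665.8 kW


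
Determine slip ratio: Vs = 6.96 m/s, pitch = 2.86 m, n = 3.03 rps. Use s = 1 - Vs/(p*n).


Formula: s = 1 - Vs / (p * n)
Step 1 — p * n = 2.86 * 3.03 = 8.6658
Step 2 — Vs / (p*n) = 6.96 / 8.6658 = 0.803157 (6 d.p.)
Step 3 — s = 1 - 0.803157 = 0.196843

0.196843


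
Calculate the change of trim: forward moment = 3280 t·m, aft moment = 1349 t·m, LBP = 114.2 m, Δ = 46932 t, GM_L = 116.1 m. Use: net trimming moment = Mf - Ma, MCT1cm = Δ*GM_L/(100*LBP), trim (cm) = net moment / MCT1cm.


Formula: net trimming moment = Mf - Ma; MCT1cm = Δ*GM_L/(100*LBP); trim = net moment / MCT1cm
Step 1 — net trimming moment = 3280 - 1349 = 1931 t·m
Step 2 — MCT1cm = 46932 * 116.1 / (100 * 114.2) = 477.1283 t·m/cm
Step 3 — trim = 1931 / 477.1283 ≈ 4.0471 cm (5 s.f.)

4.0471 cm


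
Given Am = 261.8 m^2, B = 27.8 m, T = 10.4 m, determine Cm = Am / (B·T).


Formula: Cm = Am / (B * T)
Step 1 — B * T = 27.8 * 10.4 = 289.12 m^2
Step 2 — Cm = 261.8 / 289.12 ≈ 0.90551 (5 s.f.)

0.90551


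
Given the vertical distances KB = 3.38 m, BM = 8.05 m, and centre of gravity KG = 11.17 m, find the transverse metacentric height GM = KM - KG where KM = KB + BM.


Formula: GM = KB + BM - KG
Step 1 — KM = KB + BM = 3.38 + 8.05 = 11.43 m
Step 2 — GM = KM - KG = 11.43 - 11.17 = 0.26 m

0.26 m


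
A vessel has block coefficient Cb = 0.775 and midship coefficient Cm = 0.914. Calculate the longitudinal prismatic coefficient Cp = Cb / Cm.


Formula: Cp = Cb / Cm
Substituting: Cp = 0.775 / 0.914
Result: Cp ≈ 0.84792 (5 s.f.)

0.84792


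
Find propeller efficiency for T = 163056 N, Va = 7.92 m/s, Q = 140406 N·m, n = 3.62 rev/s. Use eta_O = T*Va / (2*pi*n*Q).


Formula: eta = T * Va / (2 * pi * n * Q)
Step 1 — numerator = T * Va = 163056 * 7.92 = 1291403.52
Step 2 — 2 * pi * n = 2 * pi * 3.62 = 22.745131
Step 3 — denominator = 22.745131 * 140406 = 3193552.86
Step 4 — eta = 1291403.52 / 3193552.86 ≈ 0.40438 (5 s.f.)

0.40438


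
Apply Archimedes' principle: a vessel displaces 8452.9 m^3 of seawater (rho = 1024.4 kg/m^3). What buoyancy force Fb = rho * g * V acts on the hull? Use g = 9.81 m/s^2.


Formula: Fb = rho * g * V
Substituting: Fb = 1024.4 * 9.81 * 8452.9
Intermediate: 1024.4 * 9.81 = 10049.364
Result: Fb = 10049.364 * 8452.9 ≈ 84946000 N (5 s.f.)

84946000 N


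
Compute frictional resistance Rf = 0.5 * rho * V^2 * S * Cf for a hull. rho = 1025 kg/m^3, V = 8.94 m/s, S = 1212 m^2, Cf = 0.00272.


Formula: Rf = 0.5 * rho * V^2 * S * Cf
Step 1 — V^2 = 8.94^2 = 79.9236
Step 2 — 0.5 * rho * V^2 = 0.5 * 1025 * 79.9236 = 40960.845
Step 3 — Rf = 40960.845 * 1212 * 0.00272 ≈ 135030 N (5 s.f.)

135030 N


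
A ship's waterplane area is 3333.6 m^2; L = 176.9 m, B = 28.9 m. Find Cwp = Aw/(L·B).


Formula: Cwp = Aw / (L * B)
Step 1 — L * B = 176.9 * 28.9 = 5112.41 m^2
Step 2 — Cwp = 3333.6 / 5112.41 ≈ 0.65206 (5 s.f.)

0.65206


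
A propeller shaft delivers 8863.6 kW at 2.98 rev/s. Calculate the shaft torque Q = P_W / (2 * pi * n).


Formula: Q = P_W / (2 * pi * n)
Step 1 — P_W = 8863.6 kW * 1000 = 8863600.0 W
Step 2 — 2 * pi * n = 2 * pi * 2.98 = 18.723892
Step 3 — Q = 8863600.0 / 18.723892 ≈ 473380 N·m (5 s.f.)

473380 N·m


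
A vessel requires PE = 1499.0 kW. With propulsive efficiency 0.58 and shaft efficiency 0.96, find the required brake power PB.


Formula: PB = PE / (eta_D * eta_S)
Step 1 — combined efficiency = eta_D * eta_S = 0.58 * 0.96 = 0.5568
Step 2 — PB = 1499.0 / 0.5568 ≈ 2692.2 kW (5 s.f.)

2692.2 kW


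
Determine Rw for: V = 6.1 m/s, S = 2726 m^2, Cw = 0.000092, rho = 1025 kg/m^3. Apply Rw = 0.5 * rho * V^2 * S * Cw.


Formula: Rw = 0.5 * rho * V^2 * S * Cw
Step 1 — V^2 = 6.1^2 = 37.21
Step 2 — 0.5 * rho * V^2 = 0.5 * 1025 * 37.21 = 19070.125
Step 3 — Rw = 19070.125 * 2726 * 0.000092 ≈ 4782.6 N (5 s.f.)

4782.6 N


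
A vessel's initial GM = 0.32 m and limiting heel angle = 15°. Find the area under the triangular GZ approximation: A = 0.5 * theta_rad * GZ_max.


Formula: GZ_max = GM * sin(theta); Area = 0.5 * theta_rad * GZ_max
Step 1 — GZ_max = 0.32 * sin(15°) = 0.32 * 0.258819 = 0.082822 m
Step 2 — theta_rad = 15 * pi/180 = 0.261799 rad
Step 3 — Area = 0.5 * 0.261799 * 0.082822 ≈ 0.010841 m·rad (5 s.f.)

0.010841 m·rad


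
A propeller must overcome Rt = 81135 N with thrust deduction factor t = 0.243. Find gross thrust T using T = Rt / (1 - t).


Formula: T = Rt / (1 - t)
Step 1 — (1 - t) = 1 - 0.243 = 0.757
Step 2 — T = 81135 / 0.757 ≈ 107180 N (5 s.f.)

107180 N


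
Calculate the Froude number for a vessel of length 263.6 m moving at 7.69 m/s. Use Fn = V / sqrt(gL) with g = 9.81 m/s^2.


Formula: Fn = V / sqrt(g * L)
Step 1 — g * L = 9.81 * 263.6 = 2585.916
Step 2 — sqrt(g * L) = sqrt(2585.916) = 50.851903
Step 3 — Fn = 7.69 / 50.851903 ≈ 0.15122 (5 s.f.)

0.15122


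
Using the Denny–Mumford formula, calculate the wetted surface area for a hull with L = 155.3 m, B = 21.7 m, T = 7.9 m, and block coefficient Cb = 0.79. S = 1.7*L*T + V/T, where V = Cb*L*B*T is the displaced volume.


Formula: S = 1.7*L*T + V/T with V = Cb*L*B*T, i.e. S = L * (1.7*T + Cb*B)
Step 1 — 1.7*T = 1.7 * 7.9 = 13.43 m
Step 2 — Cb*B = 0.79 * 21.7 = 17.143 m
Step 3 — 1.7*T + Cb*B = 13.43 + 17.143 = 30.573 m
Step 4 — S = 155.3 * 30.573 ≈ 4748.0 m^2 (5 s.f.)

4748.0 m^2


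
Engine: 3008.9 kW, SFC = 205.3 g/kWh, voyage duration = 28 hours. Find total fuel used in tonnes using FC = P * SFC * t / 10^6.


Formula: FC (tonnes) = P * SFC * t / 1,000,000
Step 1 — P * SFC * t = 3008.9 * 205.3 * 28 = 17296360.76 g
Step 2 — FC (tonnes) = 17296360.76 / 1,000,000 ≈ 17.296 tonnes (5 s.f.)

17.296 tonnes


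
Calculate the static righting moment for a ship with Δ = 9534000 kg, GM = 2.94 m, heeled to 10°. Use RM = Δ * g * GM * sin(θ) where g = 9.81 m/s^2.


Formula: GZ = GM * sin(theta); RM = disp * g * GZ
Step 1 — GZ = 2.94 * sin(10°) = 2.94 * 0.173648 = 0.510525 m
Step 2 — RM = 9534000 * 9.81 * 0.510525 ≈ 47749000 N·m (5 s.f.)

47749000 N·m


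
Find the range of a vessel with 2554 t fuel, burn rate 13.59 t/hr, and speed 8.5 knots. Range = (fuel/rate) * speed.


Formula: endurance = fuel / rate; range = endurance * speed
Step 1 — endurance = 2554 / 13.59 = 187.9323 hours
Step 2 — range = 187.9323 * 8.5 ≈ 1597.4 nautical miles (5 s.f.)

1597.4 NM


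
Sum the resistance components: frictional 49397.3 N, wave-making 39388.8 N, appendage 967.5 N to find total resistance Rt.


Formula: Rt = Rf + Rw + Ra
Substituting: Rt = 49397.3 + 39388.8 + 967.5
Result: Rt = 89753.6 N

89753.6 N


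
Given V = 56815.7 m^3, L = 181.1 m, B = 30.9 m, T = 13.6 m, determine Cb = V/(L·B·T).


Formula: Cb = V / (L * B * T)
Step 1 — L * B * T = 181.1 * 30.9 * 13.6 = 76105.464 m^3
Step 2 — Cb = 56815.7 / 76105.464 ≈ 0.74654 (5 s.f.)

0.74654


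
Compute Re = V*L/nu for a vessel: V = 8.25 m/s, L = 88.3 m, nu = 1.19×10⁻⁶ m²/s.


Formula: Re = V * L / nu
Step 1 — V * L = 8.25 * 88.3 = 728.475 m^2/s
Step 2 — Re = 728.475 / 1.19e-6 = 6.12e+08

6.12e+08


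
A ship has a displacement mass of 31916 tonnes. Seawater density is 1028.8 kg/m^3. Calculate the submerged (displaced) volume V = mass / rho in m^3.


Formula: V = mass / rho
Step 1 — convert tonnes to kg: 31916 t * 1000 = 31916000 kg
Step 2 — V = 31916000 / 1028.8 ≈ 31023 m^3 (5 s.f.)

31023 m^3


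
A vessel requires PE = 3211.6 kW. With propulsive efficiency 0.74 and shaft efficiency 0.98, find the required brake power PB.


Formula: PB = PE / (eta_D * eta_S)
Step 1 — combined efficiency = eta_D * eta_S = 0.74 * 0.98 = 0.7252
Step 2 — PB = 3211.6 / 0.7252 ≈ 4428.6 kW (5 s.f.)

4428.6 kW


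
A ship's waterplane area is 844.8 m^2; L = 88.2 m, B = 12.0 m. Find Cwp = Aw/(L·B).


Formula: Cwp = Aw / (L * B)
Step 1 — L * B = 88.2 * 12.0 = 1058.4 m^2
Step 2 — Cwp = 844.8 / 1058.4 ≈ 0.79819 (5 s.f.)

0.79819


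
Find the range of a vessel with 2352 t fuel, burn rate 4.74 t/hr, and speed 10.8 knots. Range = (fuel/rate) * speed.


Formula: endurance = fuel / rate; range = endurance * speed
Step 1 — endurance = 2352 / 4.74 = 496.2025 hours
Step 2 — range = 496.2025 * 10.8 ≈ 5359.0 nautical miles (5 s.f.)

5359.0 NM


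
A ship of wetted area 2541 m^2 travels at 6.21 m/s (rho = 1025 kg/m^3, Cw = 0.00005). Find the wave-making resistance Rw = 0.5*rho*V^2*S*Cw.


Formula: Rw = 0.5 * rho * V^2 * S * Cw
Step 1 — V^2 = 6.21^2 = 38.5641
Step 2 — 0.5 * rho * V^2 = 0.5 * 1025 * 38.5641 = 19764.10125
Step 3 — Rw = 19764.10125 * 2541 * 0.00005 ≈ 2511.0 N (5 s.f.)

2511.0 N


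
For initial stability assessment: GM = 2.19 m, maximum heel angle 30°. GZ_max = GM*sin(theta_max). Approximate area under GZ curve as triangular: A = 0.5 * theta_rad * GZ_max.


Formula: GZ_max = GM * sin(theta); Area = 0.5 * theta_rad * GZ_max
Step 1 — GZ_max = 2.19 * sin(30°) = 2.19 * 0.5 = 1.095 m
Step 2 — theta_rad = 30 * pi/180 = 0.523599 rad
Step 3 — Area = 0.5 * 0.523599 * 1.095 ≈ 0.28667 m·rad (5 s.f.)

0.28667 m·rad


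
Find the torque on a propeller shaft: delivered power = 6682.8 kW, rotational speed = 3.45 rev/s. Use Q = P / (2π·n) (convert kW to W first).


Formula: Q = P_W / (2 * pi * n)
Step 1 — P_W = 6682.8 kW * 1000 = 6682800.0 W
Step 2 — 2 * pi * n = 2 * pi * 3.45 = 21.676989
Step 3 — Q = 6682800.0 / 21.676989 ≈ 308290 N·m (5 s.f.)

308290 N·m


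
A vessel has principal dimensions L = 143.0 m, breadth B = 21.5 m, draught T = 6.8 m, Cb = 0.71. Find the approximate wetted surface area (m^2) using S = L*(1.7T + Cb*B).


Formula: S = 1.7*L*T + V/T with V = Cb*L*B*T, i.e. S = L * (1.7*T + Cb*B)
Step 1 — 1.7*T = 1.7 * 6.8 = 11.56 m
Step 2 — Cb*B = 0.71 * 21.5 = 15.265 m
Step 3 — 1.7*T + Cb*B = 11.56 + 15.265 = 26.825 m
Step 4 — S = 143.0 * 26.825 ≈ 3836.0 m^2 (5 s.f.)

3836.0 m^2


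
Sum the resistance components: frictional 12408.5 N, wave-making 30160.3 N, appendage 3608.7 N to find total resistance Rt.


Formula: Rt = Rf + Rw + Ra
Substituting: Rt = 12408.5 + 30160.3 + 3608.7
Result: Rt = 46177.5 N

46177.5 N


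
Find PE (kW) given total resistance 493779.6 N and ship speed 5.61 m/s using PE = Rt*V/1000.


Formula: PE = Rt * V / 1000 (kW)
Step 1 — PE (W) = 493779.6 * 5.61 = 2770103.556 W
Step 2 — PE (kW) = 2770103.556 / 1000 ≈ 2770.1 kW (5 s.f.)

2770.1 kW


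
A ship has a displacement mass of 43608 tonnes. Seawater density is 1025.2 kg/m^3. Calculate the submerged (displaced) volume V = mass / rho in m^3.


Formula: V = mass / rho
Step 1 — convert tonnes to kg: 43608 t * 1000 = 43608000 kg
Step 2 — V = 43608000 / 1025.2 ≈ 42536 m^3 (5 s.f.)

42536 m^3


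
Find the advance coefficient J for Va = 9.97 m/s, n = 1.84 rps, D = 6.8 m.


Formula: J = Va / (n * D)
Step 1 — n * D = 1.84 * 6.8 = 12.512
Step 2 — J = 9.97 / 12.512 ≈ 0.79684 (5 s.f.)

0.79684


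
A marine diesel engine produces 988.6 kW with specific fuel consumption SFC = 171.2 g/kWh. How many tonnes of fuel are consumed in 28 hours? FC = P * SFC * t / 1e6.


Formula: FC (tonnes) = P * SFC * t / 1,000,000
Step 1 — P * SFC * t = 988.6 * 171.2 * 28 = 4738952.96 g
Step 2 — FC (tonnes) = 4738952.96 / 1,000,000 ≈ 4.7390 tonnes (5 s.f.)

4.7390 tonnes


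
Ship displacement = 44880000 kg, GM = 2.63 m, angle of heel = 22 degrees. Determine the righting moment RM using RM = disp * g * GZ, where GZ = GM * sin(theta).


Formula: GZ = GM * sin(theta); RM = disp * g * GZ
Step 1 — GZ = 2.63 * sin(22°) = 2.63 * 0.374607 = 0.985216 m
Step 2 — RM = 44880000 * 9.81 * 0.985216 ≈ 433760000 N·m (5 s.f.)

433760000 N·m


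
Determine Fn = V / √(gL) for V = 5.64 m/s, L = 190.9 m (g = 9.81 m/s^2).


Formula: Fn = V / sqrt(g * L)
Step 1 — g * L = 9.81 * 190.9 = 1872.729
Step 2 — sqrt(g * L) = sqrt(1872.729) = 43.275039
Step 3 — Fn = 5.64 / 43.275039 ≈ 0.13033 (5 s.f.)

0.13033


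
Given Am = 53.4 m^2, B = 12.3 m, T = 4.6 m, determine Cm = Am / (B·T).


Formula: Cm = Am / (B * T)
Step 1 — B * T = 12.3 * 4.6 = 56.58 m^2
Step 2 — Cm = 53.4 / 56.58 ≈ 0.94380 (5 s.f.)

0.94380


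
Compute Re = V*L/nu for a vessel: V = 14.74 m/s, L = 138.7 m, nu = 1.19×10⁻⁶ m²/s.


Formula: Re = V * L / nu
Step 1 — V * L = 14.74 * 138.7 = 2044.438 m^2/s
Step 2 — Re = 2044.438 / 1.19e-6 = 1.72e+09

1.72e+09


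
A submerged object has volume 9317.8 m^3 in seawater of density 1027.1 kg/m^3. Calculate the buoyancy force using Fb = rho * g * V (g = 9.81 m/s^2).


Formula: Fb = rho * g * V
Substituting: Fb = 1027.1 * 9.81 * 9317.8
Intermediate: 1027.1 * 9.81 = 10075.851
Result: Fb = 10075.851 * 9317.8 ≈ 93885000 N (5 s.f.)

93885000 N
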